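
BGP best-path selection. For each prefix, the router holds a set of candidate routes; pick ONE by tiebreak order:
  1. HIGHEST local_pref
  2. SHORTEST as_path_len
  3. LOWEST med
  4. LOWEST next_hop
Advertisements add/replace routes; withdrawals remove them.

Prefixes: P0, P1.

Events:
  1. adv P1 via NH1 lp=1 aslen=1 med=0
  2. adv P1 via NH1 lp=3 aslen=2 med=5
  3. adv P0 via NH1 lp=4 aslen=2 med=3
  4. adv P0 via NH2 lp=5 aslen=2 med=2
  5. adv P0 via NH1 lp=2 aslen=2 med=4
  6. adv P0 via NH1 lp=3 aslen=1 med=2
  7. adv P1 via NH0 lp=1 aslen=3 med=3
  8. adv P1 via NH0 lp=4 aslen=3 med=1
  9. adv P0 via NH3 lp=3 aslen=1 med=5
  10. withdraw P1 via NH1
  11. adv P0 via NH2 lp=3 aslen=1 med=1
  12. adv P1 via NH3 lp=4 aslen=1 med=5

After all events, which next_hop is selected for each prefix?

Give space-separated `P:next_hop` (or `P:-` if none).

Op 1: best P0=- P1=NH1
Op 2: best P0=- P1=NH1
Op 3: best P0=NH1 P1=NH1
Op 4: best P0=NH2 P1=NH1
Op 5: best P0=NH2 P1=NH1
Op 6: best P0=NH2 P1=NH1
Op 7: best P0=NH2 P1=NH1
Op 8: best P0=NH2 P1=NH0
Op 9: best P0=NH2 P1=NH0
Op 10: best P0=NH2 P1=NH0
Op 11: best P0=NH2 P1=NH0
Op 12: best P0=NH2 P1=NH3

Answer: P0:NH2 P1:NH3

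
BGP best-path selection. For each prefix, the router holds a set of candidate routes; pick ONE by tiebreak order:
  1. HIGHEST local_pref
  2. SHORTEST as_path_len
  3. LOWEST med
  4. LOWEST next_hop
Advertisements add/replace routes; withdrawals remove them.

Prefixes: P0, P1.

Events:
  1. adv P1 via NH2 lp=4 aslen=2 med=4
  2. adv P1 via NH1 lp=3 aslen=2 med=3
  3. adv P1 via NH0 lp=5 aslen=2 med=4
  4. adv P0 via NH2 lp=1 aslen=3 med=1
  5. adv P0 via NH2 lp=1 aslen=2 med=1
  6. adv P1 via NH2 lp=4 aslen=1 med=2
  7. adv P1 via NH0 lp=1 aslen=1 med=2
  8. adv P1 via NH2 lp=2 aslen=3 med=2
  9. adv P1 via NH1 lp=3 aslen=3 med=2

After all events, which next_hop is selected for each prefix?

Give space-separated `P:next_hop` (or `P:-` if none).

Op 1: best P0=- P1=NH2
Op 2: best P0=- P1=NH2
Op 3: best P0=- P1=NH0
Op 4: best P0=NH2 P1=NH0
Op 5: best P0=NH2 P1=NH0
Op 6: best P0=NH2 P1=NH0
Op 7: best P0=NH2 P1=NH2
Op 8: best P0=NH2 P1=NH1
Op 9: best P0=NH2 P1=NH1

Answer: P0:NH2 P1:NH1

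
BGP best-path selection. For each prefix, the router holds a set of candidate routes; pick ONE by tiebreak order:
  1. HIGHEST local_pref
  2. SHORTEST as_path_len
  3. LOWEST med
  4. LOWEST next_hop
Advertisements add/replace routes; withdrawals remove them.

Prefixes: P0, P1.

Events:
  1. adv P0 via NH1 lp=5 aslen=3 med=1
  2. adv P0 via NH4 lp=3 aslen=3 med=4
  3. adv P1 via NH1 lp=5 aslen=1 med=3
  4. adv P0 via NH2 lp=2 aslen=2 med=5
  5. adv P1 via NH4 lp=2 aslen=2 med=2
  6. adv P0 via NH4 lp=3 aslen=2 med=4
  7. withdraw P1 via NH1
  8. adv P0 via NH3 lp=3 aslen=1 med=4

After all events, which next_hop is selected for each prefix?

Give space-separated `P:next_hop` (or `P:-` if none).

Op 1: best P0=NH1 P1=-
Op 2: best P0=NH1 P1=-
Op 3: best P0=NH1 P1=NH1
Op 4: best P0=NH1 P1=NH1
Op 5: best P0=NH1 P1=NH1
Op 6: best P0=NH1 P1=NH1
Op 7: best P0=NH1 P1=NH4
Op 8: best P0=NH1 P1=NH4

Answer: P0:NH1 P1:NH4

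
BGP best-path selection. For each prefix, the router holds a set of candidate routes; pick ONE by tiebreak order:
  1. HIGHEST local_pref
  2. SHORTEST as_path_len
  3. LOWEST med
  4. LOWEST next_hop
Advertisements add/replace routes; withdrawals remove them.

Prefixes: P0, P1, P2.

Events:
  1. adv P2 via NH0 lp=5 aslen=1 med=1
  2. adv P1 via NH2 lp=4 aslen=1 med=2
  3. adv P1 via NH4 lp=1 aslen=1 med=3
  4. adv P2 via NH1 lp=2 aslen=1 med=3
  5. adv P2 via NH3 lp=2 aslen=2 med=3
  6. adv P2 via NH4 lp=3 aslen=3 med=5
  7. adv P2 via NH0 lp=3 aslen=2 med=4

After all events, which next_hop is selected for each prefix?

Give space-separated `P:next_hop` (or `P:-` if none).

Answer: P0:- P1:NH2 P2:NH0

Derivation:
Op 1: best P0=- P1=- P2=NH0
Op 2: best P0=- P1=NH2 P2=NH0
Op 3: best P0=- P1=NH2 P2=NH0
Op 4: best P0=- P1=NH2 P2=NH0
Op 5: best P0=- P1=NH2 P2=NH0
Op 6: best P0=- P1=NH2 P2=NH0
Op 7: best P0=- P1=NH2 P2=NH0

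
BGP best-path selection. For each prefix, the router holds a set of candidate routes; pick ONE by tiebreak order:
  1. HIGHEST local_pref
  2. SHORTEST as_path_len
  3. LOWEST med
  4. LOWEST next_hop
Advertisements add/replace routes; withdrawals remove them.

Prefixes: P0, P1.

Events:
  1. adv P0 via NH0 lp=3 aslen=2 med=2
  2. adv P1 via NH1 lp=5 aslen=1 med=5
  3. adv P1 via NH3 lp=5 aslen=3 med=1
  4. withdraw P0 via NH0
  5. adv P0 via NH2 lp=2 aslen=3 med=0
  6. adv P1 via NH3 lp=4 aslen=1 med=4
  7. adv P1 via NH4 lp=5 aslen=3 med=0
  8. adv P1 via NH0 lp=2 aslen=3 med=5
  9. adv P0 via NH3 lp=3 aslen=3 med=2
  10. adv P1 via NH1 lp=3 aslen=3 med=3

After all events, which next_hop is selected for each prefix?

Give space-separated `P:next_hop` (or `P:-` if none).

Answer: P0:NH3 P1:NH4

Derivation:
Op 1: best P0=NH0 P1=-
Op 2: best P0=NH0 P1=NH1
Op 3: best P0=NH0 P1=NH1
Op 4: best P0=- P1=NH1
Op 5: best P0=NH2 P1=NH1
Op 6: best P0=NH2 P1=NH1
Op 7: best P0=NH2 P1=NH1
Op 8: best P0=NH2 P1=NH1
Op 9: best P0=NH3 P1=NH1
Op 10: best P0=NH3 P1=NH4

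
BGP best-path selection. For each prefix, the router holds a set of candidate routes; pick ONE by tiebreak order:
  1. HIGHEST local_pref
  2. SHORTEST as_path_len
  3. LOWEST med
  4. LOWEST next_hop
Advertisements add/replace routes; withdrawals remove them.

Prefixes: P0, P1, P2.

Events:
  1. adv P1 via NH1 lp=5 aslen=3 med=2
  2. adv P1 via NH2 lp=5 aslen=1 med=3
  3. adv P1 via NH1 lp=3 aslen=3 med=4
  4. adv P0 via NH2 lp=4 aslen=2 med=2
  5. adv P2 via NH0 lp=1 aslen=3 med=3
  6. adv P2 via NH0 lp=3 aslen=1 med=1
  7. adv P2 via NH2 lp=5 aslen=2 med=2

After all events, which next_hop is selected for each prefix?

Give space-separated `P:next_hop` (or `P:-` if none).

Answer: P0:NH2 P1:NH2 P2:NH2

Derivation:
Op 1: best P0=- P1=NH1 P2=-
Op 2: best P0=- P1=NH2 P2=-
Op 3: best P0=- P1=NH2 P2=-
Op 4: best P0=NH2 P1=NH2 P2=-
Op 5: best P0=NH2 P1=NH2 P2=NH0
Op 6: best P0=NH2 P1=NH2 P2=NH0
Op 7: best P0=NH2 P1=NH2 P2=NH2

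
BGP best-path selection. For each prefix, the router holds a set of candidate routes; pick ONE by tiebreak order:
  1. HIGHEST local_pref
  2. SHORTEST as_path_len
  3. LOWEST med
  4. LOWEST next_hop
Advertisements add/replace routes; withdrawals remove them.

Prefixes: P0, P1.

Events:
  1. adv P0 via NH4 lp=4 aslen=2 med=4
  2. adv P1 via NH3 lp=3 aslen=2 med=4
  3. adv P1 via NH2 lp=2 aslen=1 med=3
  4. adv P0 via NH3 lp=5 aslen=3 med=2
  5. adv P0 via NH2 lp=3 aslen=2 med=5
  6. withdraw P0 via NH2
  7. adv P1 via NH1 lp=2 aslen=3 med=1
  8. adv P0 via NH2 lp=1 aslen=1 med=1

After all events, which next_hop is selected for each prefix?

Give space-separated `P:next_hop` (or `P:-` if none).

Op 1: best P0=NH4 P1=-
Op 2: best P0=NH4 P1=NH3
Op 3: best P0=NH4 P1=NH3
Op 4: best P0=NH3 P1=NH3
Op 5: best P0=NH3 P1=NH3
Op 6: best P0=NH3 P1=NH3
Op 7: best P0=NH3 P1=NH3
Op 8: best P0=NH3 P1=NH3

Answer: P0:NH3 P1:NH3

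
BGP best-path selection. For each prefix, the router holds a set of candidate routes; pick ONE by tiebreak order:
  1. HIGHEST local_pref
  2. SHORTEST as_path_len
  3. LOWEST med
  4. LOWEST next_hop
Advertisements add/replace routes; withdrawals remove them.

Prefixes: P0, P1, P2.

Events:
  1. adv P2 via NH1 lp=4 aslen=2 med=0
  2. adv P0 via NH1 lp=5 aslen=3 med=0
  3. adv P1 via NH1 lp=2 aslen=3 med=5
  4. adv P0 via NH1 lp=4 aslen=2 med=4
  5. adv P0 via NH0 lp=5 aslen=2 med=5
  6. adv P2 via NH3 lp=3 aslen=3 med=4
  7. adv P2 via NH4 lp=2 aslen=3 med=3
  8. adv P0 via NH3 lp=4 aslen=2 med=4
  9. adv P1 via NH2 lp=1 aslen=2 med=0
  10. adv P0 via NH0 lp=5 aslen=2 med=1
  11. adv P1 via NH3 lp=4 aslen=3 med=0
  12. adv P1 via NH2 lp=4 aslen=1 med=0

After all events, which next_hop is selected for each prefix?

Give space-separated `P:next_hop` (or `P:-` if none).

Op 1: best P0=- P1=- P2=NH1
Op 2: best P0=NH1 P1=- P2=NH1
Op 3: best P0=NH1 P1=NH1 P2=NH1
Op 4: best P0=NH1 P1=NH1 P2=NH1
Op 5: best P0=NH0 P1=NH1 P2=NH1
Op 6: best P0=NH0 P1=NH1 P2=NH1
Op 7: best P0=NH0 P1=NH1 P2=NH1
Op 8: best P0=NH0 P1=NH1 P2=NH1
Op 9: best P0=NH0 P1=NH1 P2=NH1
Op 10: best P0=NH0 P1=NH1 P2=NH1
Op 11: best P0=NH0 P1=NH3 P2=NH1
Op 12: best P0=NH0 P1=NH2 P2=NH1

Answer: P0:NH0 P1:NH2 P2:NH1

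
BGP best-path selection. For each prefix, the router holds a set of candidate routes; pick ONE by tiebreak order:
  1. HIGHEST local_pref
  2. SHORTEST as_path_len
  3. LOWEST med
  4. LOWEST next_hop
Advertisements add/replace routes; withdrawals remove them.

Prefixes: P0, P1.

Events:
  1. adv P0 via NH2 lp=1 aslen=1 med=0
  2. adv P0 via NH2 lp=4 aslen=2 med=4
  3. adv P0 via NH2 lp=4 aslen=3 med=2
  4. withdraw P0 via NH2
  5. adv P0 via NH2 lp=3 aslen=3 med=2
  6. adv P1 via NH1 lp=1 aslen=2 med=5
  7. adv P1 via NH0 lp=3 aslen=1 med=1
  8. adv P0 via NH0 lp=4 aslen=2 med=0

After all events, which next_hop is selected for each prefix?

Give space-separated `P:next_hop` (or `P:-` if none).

Answer: P0:NH0 P1:NH0

Derivation:
Op 1: best P0=NH2 P1=-
Op 2: best P0=NH2 P1=-
Op 3: best P0=NH2 P1=-
Op 4: best P0=- P1=-
Op 5: best P0=NH2 P1=-
Op 6: best P0=NH2 P1=NH1
Op 7: best P0=NH2 P1=NH0
Op 8: best P0=NH0 P1=NH0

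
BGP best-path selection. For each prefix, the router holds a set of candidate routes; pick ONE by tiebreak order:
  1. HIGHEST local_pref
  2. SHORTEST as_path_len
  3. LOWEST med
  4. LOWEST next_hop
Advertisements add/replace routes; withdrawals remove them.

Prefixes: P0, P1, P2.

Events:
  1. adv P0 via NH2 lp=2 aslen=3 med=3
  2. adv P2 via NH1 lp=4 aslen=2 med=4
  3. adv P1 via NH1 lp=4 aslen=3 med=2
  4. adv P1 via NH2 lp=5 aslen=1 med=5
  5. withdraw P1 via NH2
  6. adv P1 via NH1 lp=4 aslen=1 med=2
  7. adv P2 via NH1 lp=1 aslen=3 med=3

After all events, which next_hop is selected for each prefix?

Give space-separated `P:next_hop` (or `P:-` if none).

Op 1: best P0=NH2 P1=- P2=-
Op 2: best P0=NH2 P1=- P2=NH1
Op 3: best P0=NH2 P1=NH1 P2=NH1
Op 4: best P0=NH2 P1=NH2 P2=NH1
Op 5: best P0=NH2 P1=NH1 P2=NH1
Op 6: best P0=NH2 P1=NH1 P2=NH1
Op 7: best P0=NH2 P1=NH1 P2=NH1

Answer: P0:NH2 P1:NH1 P2:NH1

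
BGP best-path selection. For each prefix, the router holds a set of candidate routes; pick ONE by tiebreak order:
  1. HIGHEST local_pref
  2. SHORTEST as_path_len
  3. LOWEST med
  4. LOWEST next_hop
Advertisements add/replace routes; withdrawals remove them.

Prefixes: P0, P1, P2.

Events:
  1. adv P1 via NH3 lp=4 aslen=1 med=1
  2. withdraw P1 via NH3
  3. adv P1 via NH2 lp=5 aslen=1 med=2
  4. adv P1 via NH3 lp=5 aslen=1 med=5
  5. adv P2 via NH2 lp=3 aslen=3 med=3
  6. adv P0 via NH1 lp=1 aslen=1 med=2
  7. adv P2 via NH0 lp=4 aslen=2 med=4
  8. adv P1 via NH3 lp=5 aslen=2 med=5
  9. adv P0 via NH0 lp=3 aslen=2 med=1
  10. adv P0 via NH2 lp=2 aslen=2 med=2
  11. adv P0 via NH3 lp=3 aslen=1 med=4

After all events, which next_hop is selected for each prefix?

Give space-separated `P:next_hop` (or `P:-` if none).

Answer: P0:NH3 P1:NH2 P2:NH0

Derivation:
Op 1: best P0=- P1=NH3 P2=-
Op 2: best P0=- P1=- P2=-
Op 3: best P0=- P1=NH2 P2=-
Op 4: best P0=- P1=NH2 P2=-
Op 5: best P0=- P1=NH2 P2=NH2
Op 6: best P0=NH1 P1=NH2 P2=NH2
Op 7: best P0=NH1 P1=NH2 P2=NH0
Op 8: best P0=NH1 P1=NH2 P2=NH0
Op 9: best P0=NH0 P1=NH2 P2=NH0
Op 10: best P0=NH0 P1=NH2 P2=NH0
Op 11: best P0=NH3 P1=NH2 P2=NH0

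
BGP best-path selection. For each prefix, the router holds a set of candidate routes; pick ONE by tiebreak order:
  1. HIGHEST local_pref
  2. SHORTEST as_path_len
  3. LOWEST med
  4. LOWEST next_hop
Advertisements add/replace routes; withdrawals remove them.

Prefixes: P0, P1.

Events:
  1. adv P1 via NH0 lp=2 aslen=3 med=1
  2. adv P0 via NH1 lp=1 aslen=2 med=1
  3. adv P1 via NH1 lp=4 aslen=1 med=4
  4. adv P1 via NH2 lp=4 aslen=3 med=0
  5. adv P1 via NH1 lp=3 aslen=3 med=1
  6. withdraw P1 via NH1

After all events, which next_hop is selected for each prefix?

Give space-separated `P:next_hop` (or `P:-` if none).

Op 1: best P0=- P1=NH0
Op 2: best P0=NH1 P1=NH0
Op 3: best P0=NH1 P1=NH1
Op 4: best P0=NH1 P1=NH1
Op 5: best P0=NH1 P1=NH2
Op 6: best P0=NH1 P1=NH2

Answer: P0:NH1 P1:NH2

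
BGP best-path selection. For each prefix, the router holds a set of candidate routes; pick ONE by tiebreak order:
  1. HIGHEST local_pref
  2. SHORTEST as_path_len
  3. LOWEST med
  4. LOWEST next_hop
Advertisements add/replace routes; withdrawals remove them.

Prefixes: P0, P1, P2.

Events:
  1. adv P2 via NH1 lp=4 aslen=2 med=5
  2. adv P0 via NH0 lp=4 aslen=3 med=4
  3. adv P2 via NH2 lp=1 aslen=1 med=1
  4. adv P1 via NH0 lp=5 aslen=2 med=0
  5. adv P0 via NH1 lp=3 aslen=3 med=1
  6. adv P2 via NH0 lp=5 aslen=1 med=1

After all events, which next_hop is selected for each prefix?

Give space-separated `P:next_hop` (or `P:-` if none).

Op 1: best P0=- P1=- P2=NH1
Op 2: best P0=NH0 P1=- P2=NH1
Op 3: best P0=NH0 P1=- P2=NH1
Op 4: best P0=NH0 P1=NH0 P2=NH1
Op 5: best P0=NH0 P1=NH0 P2=NH1
Op 6: best P0=NH0 P1=NH0 P2=NH0

Answer: P0:NH0 P1:NH0 P2:NH0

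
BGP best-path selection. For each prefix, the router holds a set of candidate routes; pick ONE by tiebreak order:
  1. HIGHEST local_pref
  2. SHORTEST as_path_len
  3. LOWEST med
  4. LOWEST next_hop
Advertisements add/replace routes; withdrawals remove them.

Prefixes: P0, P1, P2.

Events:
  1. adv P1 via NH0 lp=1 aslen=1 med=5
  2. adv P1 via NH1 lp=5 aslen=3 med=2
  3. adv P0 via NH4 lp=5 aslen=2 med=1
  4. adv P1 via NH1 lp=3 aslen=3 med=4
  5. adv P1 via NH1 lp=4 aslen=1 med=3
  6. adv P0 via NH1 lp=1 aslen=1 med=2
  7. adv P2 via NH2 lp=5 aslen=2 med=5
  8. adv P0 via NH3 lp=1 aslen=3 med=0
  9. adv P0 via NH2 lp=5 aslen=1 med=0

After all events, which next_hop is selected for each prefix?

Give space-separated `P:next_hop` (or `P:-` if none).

Op 1: best P0=- P1=NH0 P2=-
Op 2: best P0=- P1=NH1 P2=-
Op 3: best P0=NH4 P1=NH1 P2=-
Op 4: best P0=NH4 P1=NH1 P2=-
Op 5: best P0=NH4 P1=NH1 P2=-
Op 6: best P0=NH4 P1=NH1 P2=-
Op 7: best P0=NH4 P1=NH1 P2=NH2
Op 8: best P0=NH4 P1=NH1 P2=NH2
Op 9: best P0=NH2 P1=NH1 P2=NH2

Answer: P0:NH2 P1:NH1 P2:NH2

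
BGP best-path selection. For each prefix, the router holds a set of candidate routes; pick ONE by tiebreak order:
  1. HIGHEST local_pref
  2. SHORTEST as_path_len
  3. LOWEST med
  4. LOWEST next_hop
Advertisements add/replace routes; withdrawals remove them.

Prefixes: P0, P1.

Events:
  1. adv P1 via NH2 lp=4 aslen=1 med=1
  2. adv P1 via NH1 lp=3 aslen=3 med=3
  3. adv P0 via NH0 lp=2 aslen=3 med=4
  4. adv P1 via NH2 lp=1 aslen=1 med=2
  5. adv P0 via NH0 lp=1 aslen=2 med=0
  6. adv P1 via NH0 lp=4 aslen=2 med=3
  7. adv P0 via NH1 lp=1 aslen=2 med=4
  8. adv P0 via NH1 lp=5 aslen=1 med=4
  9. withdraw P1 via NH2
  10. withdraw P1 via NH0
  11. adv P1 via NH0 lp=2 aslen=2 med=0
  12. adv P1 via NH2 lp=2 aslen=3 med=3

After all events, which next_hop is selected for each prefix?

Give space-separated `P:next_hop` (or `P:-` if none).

Op 1: best P0=- P1=NH2
Op 2: best P0=- P1=NH2
Op 3: best P0=NH0 P1=NH2
Op 4: best P0=NH0 P1=NH1
Op 5: best P0=NH0 P1=NH1
Op 6: best P0=NH0 P1=NH0
Op 7: best P0=NH0 P1=NH0
Op 8: best P0=NH1 P1=NH0
Op 9: best P0=NH1 P1=NH0
Op 10: best P0=NH1 P1=NH1
Op 11: best P0=NH1 P1=NH1
Op 12: best P0=NH1 P1=NH1

Answer: P0:NH1 P1:NH1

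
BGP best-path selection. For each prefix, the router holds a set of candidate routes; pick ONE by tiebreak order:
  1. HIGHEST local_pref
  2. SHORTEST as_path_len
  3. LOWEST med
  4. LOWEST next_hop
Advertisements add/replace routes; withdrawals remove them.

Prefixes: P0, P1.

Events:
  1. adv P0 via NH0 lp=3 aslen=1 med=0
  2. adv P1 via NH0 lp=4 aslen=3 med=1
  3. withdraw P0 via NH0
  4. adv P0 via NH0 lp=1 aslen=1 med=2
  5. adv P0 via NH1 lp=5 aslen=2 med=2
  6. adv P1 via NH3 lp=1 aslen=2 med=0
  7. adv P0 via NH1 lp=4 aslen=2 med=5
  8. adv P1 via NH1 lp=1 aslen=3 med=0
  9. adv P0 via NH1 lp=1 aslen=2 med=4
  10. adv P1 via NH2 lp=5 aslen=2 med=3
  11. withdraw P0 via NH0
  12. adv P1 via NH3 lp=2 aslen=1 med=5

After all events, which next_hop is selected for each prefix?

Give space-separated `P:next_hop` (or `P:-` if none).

Answer: P0:NH1 P1:NH2

Derivation:
Op 1: best P0=NH0 P1=-
Op 2: best P0=NH0 P1=NH0
Op 3: best P0=- P1=NH0
Op 4: best P0=NH0 P1=NH0
Op 5: best P0=NH1 P1=NH0
Op 6: best P0=NH1 P1=NH0
Op 7: best P0=NH1 P1=NH0
Op 8: best P0=NH1 P1=NH0
Op 9: best P0=NH0 P1=NH0
Op 10: best P0=NH0 P1=NH2
Op 11: best P0=NH1 P1=NH2
Op 12: best P0=NH1 P1=NH2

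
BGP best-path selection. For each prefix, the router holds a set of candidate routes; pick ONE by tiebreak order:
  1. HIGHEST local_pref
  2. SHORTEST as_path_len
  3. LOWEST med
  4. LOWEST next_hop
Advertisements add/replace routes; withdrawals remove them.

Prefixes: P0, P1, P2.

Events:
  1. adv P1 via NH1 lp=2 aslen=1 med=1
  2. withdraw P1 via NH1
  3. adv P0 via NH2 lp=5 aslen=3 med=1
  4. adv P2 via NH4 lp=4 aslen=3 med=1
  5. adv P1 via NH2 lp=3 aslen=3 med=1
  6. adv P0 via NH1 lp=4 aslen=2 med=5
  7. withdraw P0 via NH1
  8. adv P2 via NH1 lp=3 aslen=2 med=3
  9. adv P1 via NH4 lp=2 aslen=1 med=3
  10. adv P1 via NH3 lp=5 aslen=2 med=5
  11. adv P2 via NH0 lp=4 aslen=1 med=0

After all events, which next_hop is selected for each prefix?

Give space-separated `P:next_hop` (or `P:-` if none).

Answer: P0:NH2 P1:NH3 P2:NH0

Derivation:
Op 1: best P0=- P1=NH1 P2=-
Op 2: best P0=- P1=- P2=-
Op 3: best P0=NH2 P1=- P2=-
Op 4: best P0=NH2 P1=- P2=NH4
Op 5: best P0=NH2 P1=NH2 P2=NH4
Op 6: best P0=NH2 P1=NH2 P2=NH4
Op 7: best P0=NH2 P1=NH2 P2=NH4
Op 8: best P0=NH2 P1=NH2 P2=NH4
Op 9: best P0=NH2 P1=NH2 P2=NH4
Op 10: best P0=NH2 P1=NH3 P2=NH4
Op 11: best P0=NH2 P1=NH3 P2=NH0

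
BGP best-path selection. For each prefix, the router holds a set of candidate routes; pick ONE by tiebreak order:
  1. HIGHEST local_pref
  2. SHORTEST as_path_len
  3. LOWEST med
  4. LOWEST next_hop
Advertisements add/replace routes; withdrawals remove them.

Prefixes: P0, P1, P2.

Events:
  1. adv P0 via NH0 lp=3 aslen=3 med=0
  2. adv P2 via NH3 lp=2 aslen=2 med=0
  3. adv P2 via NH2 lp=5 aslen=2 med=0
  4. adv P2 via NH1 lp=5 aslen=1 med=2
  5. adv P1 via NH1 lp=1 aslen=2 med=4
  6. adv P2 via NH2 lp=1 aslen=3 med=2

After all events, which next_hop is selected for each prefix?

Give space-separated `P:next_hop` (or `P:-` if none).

Op 1: best P0=NH0 P1=- P2=-
Op 2: best P0=NH0 P1=- P2=NH3
Op 3: best P0=NH0 P1=- P2=NH2
Op 4: best P0=NH0 P1=- P2=NH1
Op 5: best P0=NH0 P1=NH1 P2=NH1
Op 6: best P0=NH0 P1=NH1 P2=NH1

Answer: P0:NH0 P1:NH1 P2:NH1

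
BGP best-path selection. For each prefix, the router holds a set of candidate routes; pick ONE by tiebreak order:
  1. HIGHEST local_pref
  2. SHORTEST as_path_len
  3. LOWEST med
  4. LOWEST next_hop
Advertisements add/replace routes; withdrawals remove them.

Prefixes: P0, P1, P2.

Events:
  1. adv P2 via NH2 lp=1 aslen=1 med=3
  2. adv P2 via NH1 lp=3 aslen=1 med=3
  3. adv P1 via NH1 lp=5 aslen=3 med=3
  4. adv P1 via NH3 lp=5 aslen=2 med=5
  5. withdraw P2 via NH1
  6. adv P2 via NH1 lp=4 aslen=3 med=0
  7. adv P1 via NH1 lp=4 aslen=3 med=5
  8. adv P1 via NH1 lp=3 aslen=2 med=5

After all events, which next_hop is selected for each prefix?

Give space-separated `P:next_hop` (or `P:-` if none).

Op 1: best P0=- P1=- P2=NH2
Op 2: best P0=- P1=- P2=NH1
Op 3: best P0=- P1=NH1 P2=NH1
Op 4: best P0=- P1=NH3 P2=NH1
Op 5: best P0=- P1=NH3 P2=NH2
Op 6: best P0=- P1=NH3 P2=NH1
Op 7: best P0=- P1=NH3 P2=NH1
Op 8: best P0=- P1=NH3 P2=NH1

Answer: P0:- P1:NH3 P2:NH1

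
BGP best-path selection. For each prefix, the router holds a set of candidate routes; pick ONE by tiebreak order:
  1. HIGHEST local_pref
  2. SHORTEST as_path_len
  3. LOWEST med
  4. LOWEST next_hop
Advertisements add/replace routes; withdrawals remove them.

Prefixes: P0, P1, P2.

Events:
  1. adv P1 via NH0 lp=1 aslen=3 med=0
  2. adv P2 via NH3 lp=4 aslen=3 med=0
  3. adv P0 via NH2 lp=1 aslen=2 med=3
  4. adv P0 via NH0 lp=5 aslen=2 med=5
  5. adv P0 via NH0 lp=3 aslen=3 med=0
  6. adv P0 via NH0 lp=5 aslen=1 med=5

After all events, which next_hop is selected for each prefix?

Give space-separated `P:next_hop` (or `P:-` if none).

Op 1: best P0=- P1=NH0 P2=-
Op 2: best P0=- P1=NH0 P2=NH3
Op 3: best P0=NH2 P1=NH0 P2=NH3
Op 4: best P0=NH0 P1=NH0 P2=NH3
Op 5: best P0=NH0 P1=NH0 P2=NH3
Op 6: best P0=NH0 P1=NH0 P2=NH3

Answer: P0:NH0 P1:NH0 P2:NH3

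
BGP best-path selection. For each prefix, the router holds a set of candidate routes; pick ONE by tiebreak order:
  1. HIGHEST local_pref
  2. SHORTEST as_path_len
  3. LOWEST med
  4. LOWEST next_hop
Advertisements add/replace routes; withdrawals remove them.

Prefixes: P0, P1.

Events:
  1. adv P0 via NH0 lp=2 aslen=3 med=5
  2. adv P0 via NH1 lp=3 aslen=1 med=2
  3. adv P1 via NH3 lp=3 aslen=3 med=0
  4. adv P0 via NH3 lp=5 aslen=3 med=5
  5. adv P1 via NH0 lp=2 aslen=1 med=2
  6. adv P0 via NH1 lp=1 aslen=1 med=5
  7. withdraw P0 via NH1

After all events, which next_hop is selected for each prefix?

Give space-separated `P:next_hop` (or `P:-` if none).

Answer: P0:NH3 P1:NH3

Derivation:
Op 1: best P0=NH0 P1=-
Op 2: best P0=NH1 P1=-
Op 3: best P0=NH1 P1=NH3
Op 4: best P0=NH3 P1=NH3
Op 5: best P0=NH3 P1=NH3
Op 6: best P0=NH3 P1=NH3
Op 7: best P0=NH3 P1=NH3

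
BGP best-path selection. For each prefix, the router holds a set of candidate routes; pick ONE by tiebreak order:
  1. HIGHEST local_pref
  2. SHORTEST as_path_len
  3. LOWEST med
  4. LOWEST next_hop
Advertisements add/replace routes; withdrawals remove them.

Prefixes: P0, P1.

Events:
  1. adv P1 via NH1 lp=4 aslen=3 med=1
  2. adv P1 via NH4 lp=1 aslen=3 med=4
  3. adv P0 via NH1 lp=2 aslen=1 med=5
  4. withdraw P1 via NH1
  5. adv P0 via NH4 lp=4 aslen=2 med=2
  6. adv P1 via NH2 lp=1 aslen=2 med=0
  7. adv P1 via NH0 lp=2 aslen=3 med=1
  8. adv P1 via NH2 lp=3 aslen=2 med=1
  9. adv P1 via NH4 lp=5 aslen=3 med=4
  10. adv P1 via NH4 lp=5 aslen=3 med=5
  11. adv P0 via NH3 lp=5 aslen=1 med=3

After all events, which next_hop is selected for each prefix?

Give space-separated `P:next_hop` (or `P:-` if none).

Op 1: best P0=- P1=NH1
Op 2: best P0=- P1=NH1
Op 3: best P0=NH1 P1=NH1
Op 4: best P0=NH1 P1=NH4
Op 5: best P0=NH4 P1=NH4
Op 6: best P0=NH4 P1=NH2
Op 7: best P0=NH4 P1=NH0
Op 8: best P0=NH4 P1=NH2
Op 9: best P0=NH4 P1=NH4
Op 10: best P0=NH4 P1=NH4
Op 11: best P0=NH3 P1=NH4

Answer: P0:NH3 P1:NH4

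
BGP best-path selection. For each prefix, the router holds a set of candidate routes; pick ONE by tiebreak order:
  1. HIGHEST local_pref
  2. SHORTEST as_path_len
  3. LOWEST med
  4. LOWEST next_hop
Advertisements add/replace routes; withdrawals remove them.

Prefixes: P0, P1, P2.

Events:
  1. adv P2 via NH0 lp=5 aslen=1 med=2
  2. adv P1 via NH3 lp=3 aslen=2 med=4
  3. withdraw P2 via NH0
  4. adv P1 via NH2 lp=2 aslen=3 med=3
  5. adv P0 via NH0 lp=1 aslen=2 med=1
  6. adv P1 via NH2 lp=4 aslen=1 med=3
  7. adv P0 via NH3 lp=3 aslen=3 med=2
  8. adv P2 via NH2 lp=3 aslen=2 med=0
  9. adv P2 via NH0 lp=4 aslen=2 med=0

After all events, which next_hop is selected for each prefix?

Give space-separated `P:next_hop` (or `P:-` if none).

Op 1: best P0=- P1=- P2=NH0
Op 2: best P0=- P1=NH3 P2=NH0
Op 3: best P0=- P1=NH3 P2=-
Op 4: best P0=- P1=NH3 P2=-
Op 5: best P0=NH0 P1=NH3 P2=-
Op 6: best P0=NH0 P1=NH2 P2=-
Op 7: best P0=NH3 P1=NH2 P2=-
Op 8: best P0=NH3 P1=NH2 P2=NH2
Op 9: best P0=NH3 P1=NH2 P2=NH0

Answer: P0:NH3 P1:NH2 P2:NH0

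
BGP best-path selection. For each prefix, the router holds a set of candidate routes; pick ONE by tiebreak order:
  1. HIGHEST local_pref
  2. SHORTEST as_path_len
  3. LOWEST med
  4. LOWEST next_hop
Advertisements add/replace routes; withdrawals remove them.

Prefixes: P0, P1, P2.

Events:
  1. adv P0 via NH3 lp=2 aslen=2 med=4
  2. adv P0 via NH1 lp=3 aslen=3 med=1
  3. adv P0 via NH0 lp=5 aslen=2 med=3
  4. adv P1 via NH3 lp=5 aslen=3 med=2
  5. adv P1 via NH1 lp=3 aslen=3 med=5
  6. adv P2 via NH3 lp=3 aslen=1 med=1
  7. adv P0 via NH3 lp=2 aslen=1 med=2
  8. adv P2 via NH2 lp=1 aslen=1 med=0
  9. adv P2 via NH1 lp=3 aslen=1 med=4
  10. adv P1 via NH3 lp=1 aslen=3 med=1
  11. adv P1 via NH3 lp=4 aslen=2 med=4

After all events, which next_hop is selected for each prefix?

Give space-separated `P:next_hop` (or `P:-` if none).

Answer: P0:NH0 P1:NH3 P2:NH3

Derivation:
Op 1: best P0=NH3 P1=- P2=-
Op 2: best P0=NH1 P1=- P2=-
Op 3: best P0=NH0 P1=- P2=-
Op 4: best P0=NH0 P1=NH3 P2=-
Op 5: best P0=NH0 P1=NH3 P2=-
Op 6: best P0=NH0 P1=NH3 P2=NH3
Op 7: best P0=NH0 P1=NH3 P2=NH3
Op 8: best P0=NH0 P1=NH3 P2=NH3
Op 9: best P0=NH0 P1=NH3 P2=NH3
Op 10: best P0=NH0 P1=NH1 P2=NH3
Op 11: best P0=NH0 P1=NH3 P2=NH3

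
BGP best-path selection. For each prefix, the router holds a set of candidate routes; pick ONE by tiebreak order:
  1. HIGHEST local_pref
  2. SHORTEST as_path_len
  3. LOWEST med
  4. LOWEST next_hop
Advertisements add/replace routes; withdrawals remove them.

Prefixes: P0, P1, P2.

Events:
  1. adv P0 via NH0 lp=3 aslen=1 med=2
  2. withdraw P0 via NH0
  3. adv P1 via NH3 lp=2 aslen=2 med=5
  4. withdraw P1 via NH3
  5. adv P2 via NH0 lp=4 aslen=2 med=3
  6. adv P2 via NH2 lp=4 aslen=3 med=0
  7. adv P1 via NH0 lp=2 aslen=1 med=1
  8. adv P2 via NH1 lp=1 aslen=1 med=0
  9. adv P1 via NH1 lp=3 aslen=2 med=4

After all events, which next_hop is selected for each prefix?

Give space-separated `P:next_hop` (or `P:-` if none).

Op 1: best P0=NH0 P1=- P2=-
Op 2: best P0=- P1=- P2=-
Op 3: best P0=- P1=NH3 P2=-
Op 4: best P0=- P1=- P2=-
Op 5: best P0=- P1=- P2=NH0
Op 6: best P0=- P1=- P2=NH0
Op 7: best P0=- P1=NH0 P2=NH0
Op 8: best P0=- P1=NH0 P2=NH0
Op 9: best P0=- P1=NH1 P2=NH0

Answer: P0:- P1:NH1 P2:NH0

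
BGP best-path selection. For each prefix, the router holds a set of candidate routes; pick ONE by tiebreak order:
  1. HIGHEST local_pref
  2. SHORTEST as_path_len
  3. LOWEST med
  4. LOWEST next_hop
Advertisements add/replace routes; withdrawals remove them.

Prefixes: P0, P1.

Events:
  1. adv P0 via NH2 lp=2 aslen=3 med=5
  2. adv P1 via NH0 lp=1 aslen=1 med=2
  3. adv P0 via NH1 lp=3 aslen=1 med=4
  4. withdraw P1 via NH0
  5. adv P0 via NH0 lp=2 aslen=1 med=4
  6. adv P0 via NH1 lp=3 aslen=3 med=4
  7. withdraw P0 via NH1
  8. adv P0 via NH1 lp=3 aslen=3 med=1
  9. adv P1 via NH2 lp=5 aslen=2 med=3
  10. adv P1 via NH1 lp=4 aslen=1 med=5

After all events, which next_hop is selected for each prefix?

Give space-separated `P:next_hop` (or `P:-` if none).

Op 1: best P0=NH2 P1=-
Op 2: best P0=NH2 P1=NH0
Op 3: best P0=NH1 P1=NH0
Op 4: best P0=NH1 P1=-
Op 5: best P0=NH1 P1=-
Op 6: best P0=NH1 P1=-
Op 7: best P0=NH0 P1=-
Op 8: best P0=NH1 P1=-
Op 9: best P0=NH1 P1=NH2
Op 10: best P0=NH1 P1=NH2

Answer: P0:NH1 P1:NH2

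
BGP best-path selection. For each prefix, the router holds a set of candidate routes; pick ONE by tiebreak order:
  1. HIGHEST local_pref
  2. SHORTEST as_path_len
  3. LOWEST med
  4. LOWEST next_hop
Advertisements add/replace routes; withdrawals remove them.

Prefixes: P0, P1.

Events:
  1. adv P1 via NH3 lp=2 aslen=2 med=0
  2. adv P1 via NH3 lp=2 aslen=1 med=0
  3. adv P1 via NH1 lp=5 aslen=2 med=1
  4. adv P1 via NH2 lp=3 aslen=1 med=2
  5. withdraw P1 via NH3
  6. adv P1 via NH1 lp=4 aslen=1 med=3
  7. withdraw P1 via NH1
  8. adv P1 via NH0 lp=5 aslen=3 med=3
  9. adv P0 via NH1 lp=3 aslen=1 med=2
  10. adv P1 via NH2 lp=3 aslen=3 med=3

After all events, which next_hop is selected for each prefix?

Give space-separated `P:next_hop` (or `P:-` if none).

Answer: P0:NH1 P1:NH0

Derivation:
Op 1: best P0=- P1=NH3
Op 2: best P0=- P1=NH3
Op 3: best P0=- P1=NH1
Op 4: best P0=- P1=NH1
Op 5: best P0=- P1=NH1
Op 6: best P0=- P1=NH1
Op 7: best P0=- P1=NH2
Op 8: best P0=- P1=NH0
Op 9: best P0=NH1 P1=NH0
Op 10: best P0=NH1 P1=NH0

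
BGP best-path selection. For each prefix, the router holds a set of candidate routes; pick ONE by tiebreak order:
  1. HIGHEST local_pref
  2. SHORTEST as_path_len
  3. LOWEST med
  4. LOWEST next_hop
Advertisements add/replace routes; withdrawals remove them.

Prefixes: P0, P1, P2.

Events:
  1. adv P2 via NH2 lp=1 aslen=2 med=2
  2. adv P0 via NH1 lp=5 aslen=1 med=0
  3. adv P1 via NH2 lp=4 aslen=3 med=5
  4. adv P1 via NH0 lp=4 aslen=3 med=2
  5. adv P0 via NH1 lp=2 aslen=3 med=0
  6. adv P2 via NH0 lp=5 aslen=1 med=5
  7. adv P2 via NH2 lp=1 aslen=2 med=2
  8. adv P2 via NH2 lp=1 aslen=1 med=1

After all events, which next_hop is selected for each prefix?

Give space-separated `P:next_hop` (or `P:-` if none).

Answer: P0:NH1 P1:NH0 P2:NH0

Derivation:
Op 1: best P0=- P1=- P2=NH2
Op 2: best P0=NH1 P1=- P2=NH2
Op 3: best P0=NH1 P1=NH2 P2=NH2
Op 4: best P0=NH1 P1=NH0 P2=NH2
Op 5: best P0=NH1 P1=NH0 P2=NH2
Op 6: best P0=NH1 P1=NH0 P2=NH0
Op 7: best P0=NH1 P1=NH0 P2=NH0
Op 8: best P0=NH1 P1=NH0 P2=NH0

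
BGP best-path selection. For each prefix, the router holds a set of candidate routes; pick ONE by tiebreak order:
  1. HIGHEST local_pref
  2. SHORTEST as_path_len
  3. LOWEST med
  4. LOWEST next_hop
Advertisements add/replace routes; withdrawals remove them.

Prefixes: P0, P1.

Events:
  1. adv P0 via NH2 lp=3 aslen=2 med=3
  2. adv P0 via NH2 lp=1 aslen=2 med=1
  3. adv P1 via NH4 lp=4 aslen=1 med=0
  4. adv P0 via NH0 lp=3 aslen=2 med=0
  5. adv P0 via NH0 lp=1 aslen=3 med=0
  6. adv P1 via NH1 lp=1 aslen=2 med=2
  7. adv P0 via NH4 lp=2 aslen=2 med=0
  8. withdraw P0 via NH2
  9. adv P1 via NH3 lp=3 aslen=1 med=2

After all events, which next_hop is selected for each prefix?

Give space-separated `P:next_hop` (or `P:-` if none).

Op 1: best P0=NH2 P1=-
Op 2: best P0=NH2 P1=-
Op 3: best P0=NH2 P1=NH4
Op 4: best P0=NH0 P1=NH4
Op 5: best P0=NH2 P1=NH4
Op 6: best P0=NH2 P1=NH4
Op 7: best P0=NH4 P1=NH4
Op 8: best P0=NH4 P1=NH4
Op 9: best P0=NH4 P1=NH4

Answer: P0:NH4 P1:NH4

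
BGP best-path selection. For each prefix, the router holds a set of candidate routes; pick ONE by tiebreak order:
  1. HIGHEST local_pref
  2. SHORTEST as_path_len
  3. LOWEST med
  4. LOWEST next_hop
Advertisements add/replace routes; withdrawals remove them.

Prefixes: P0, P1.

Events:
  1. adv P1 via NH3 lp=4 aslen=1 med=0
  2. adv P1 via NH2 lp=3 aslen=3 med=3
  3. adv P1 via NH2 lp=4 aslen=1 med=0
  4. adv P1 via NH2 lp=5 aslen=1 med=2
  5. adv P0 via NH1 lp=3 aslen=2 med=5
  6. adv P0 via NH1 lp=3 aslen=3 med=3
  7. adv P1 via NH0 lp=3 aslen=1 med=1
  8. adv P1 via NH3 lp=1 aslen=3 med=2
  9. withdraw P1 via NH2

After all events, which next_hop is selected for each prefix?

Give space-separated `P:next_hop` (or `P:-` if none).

Op 1: best P0=- P1=NH3
Op 2: best P0=- P1=NH3
Op 3: best P0=- P1=NH2
Op 4: best P0=- P1=NH2
Op 5: best P0=NH1 P1=NH2
Op 6: best P0=NH1 P1=NH2
Op 7: best P0=NH1 P1=NH2
Op 8: best P0=NH1 P1=NH2
Op 9: best P0=NH1 P1=NH0

Answer: P0:NH1 P1:NH0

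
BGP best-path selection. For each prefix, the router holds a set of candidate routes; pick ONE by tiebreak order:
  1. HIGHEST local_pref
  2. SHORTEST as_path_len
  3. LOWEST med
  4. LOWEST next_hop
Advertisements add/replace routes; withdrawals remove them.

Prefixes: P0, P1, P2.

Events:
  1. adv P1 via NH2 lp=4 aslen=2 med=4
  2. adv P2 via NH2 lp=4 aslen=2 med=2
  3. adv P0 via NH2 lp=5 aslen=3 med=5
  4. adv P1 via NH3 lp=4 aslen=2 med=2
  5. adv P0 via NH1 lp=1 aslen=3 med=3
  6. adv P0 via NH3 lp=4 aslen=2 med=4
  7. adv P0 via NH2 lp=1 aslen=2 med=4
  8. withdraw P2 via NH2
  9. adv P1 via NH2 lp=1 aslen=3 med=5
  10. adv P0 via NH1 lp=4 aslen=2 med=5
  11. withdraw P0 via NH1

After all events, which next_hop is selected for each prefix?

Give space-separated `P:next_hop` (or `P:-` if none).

Op 1: best P0=- P1=NH2 P2=-
Op 2: best P0=- P1=NH2 P2=NH2
Op 3: best P0=NH2 P1=NH2 P2=NH2
Op 4: best P0=NH2 P1=NH3 P2=NH2
Op 5: best P0=NH2 P1=NH3 P2=NH2
Op 6: best P0=NH2 P1=NH3 P2=NH2
Op 7: best P0=NH3 P1=NH3 P2=NH2
Op 8: best P0=NH3 P1=NH3 P2=-
Op 9: best P0=NH3 P1=NH3 P2=-
Op 10: best P0=NH3 P1=NH3 P2=-
Op 11: best P0=NH3 P1=NH3 P2=-

Answer: P0:NH3 P1:NH3 P2:-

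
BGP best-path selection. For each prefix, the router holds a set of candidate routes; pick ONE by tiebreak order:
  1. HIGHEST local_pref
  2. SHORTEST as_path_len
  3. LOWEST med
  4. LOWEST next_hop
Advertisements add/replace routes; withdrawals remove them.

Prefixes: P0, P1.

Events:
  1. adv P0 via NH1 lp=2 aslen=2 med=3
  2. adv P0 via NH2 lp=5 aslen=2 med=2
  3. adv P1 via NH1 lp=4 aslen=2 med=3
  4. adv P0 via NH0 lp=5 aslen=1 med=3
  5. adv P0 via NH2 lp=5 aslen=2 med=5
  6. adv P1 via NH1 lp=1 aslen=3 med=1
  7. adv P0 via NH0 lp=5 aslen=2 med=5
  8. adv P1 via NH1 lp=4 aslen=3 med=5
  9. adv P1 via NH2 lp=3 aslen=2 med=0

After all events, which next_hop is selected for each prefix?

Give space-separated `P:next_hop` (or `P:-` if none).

Answer: P0:NH0 P1:NH1

Derivation:
Op 1: best P0=NH1 P1=-
Op 2: best P0=NH2 P1=-
Op 3: best P0=NH2 P1=NH1
Op 4: best P0=NH0 P1=NH1
Op 5: best P0=NH0 P1=NH1
Op 6: best P0=NH0 P1=NH1
Op 7: best P0=NH0 P1=NH1
Op 8: best P0=NH0 P1=NH1
Op 9: best P0=NH0 P1=NH1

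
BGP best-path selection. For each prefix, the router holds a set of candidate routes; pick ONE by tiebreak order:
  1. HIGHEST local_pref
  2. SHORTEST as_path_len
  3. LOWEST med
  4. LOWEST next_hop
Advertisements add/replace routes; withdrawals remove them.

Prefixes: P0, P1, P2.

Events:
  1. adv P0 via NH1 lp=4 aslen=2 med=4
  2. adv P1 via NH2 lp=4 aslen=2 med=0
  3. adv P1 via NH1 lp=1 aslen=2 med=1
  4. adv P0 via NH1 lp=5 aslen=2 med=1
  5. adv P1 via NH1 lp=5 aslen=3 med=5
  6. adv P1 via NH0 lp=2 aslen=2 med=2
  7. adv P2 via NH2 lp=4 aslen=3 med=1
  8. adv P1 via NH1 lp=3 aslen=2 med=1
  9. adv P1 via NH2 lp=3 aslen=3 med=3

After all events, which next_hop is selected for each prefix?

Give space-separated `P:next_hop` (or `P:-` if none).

Answer: P0:NH1 P1:NH1 P2:NH2

Derivation:
Op 1: best P0=NH1 P1=- P2=-
Op 2: best P0=NH1 P1=NH2 P2=-
Op 3: best P0=NH1 P1=NH2 P2=-
Op 4: best P0=NH1 P1=NH2 P2=-
Op 5: best P0=NH1 P1=NH1 P2=-
Op 6: best P0=NH1 P1=NH1 P2=-
Op 7: best P0=NH1 P1=NH1 P2=NH2
Op 8: best P0=NH1 P1=NH2 P2=NH2
Op 9: best P0=NH1 P1=NH1 P2=NH2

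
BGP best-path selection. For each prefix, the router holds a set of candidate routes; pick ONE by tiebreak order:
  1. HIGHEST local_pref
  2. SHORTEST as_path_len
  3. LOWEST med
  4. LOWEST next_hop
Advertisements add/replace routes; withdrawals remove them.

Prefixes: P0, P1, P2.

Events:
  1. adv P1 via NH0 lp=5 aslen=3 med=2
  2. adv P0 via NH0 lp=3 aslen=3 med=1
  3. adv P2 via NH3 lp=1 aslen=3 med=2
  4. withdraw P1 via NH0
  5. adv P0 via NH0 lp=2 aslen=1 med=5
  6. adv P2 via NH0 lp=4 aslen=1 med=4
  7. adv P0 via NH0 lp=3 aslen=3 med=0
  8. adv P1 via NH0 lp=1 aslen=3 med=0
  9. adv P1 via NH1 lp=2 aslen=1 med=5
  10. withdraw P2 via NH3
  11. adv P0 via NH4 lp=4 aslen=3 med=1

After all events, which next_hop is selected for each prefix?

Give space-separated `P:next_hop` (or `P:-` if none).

Op 1: best P0=- P1=NH0 P2=-
Op 2: best P0=NH0 P1=NH0 P2=-
Op 3: best P0=NH0 P1=NH0 P2=NH3
Op 4: best P0=NH0 P1=- P2=NH3
Op 5: best P0=NH0 P1=- P2=NH3
Op 6: best P0=NH0 P1=- P2=NH0
Op 7: best P0=NH0 P1=- P2=NH0
Op 8: best P0=NH0 P1=NH0 P2=NH0
Op 9: best P0=NH0 P1=NH1 P2=NH0
Op 10: best P0=NH0 P1=NH1 P2=NH0
Op 11: best P0=NH4 P1=NH1 P2=NH0

Answer: P0:NH4 P1:NH1 P2:NH0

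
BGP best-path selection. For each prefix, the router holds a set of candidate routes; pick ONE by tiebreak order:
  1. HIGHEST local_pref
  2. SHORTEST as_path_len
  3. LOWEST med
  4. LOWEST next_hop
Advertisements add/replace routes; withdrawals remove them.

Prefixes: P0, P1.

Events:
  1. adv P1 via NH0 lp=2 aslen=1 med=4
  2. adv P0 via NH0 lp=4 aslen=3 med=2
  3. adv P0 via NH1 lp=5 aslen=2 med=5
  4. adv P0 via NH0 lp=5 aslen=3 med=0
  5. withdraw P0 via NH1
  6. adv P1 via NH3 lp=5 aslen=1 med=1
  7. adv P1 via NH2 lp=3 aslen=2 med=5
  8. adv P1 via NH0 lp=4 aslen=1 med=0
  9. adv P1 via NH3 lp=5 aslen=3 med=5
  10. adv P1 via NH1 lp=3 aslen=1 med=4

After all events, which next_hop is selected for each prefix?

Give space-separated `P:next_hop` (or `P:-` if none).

Answer: P0:NH0 P1:NH3

Derivation:
Op 1: best P0=- P1=NH0
Op 2: best P0=NH0 P1=NH0
Op 3: best P0=NH1 P1=NH0
Op 4: best P0=NH1 P1=NH0
Op 5: best P0=NH0 P1=NH0
Op 6: best P0=NH0 P1=NH3
Op 7: best P0=NH0 P1=NH3
Op 8: best P0=NH0 P1=NH3
Op 9: best P0=NH0 P1=NH3
Op 10: best P0=NH0 P1=NH3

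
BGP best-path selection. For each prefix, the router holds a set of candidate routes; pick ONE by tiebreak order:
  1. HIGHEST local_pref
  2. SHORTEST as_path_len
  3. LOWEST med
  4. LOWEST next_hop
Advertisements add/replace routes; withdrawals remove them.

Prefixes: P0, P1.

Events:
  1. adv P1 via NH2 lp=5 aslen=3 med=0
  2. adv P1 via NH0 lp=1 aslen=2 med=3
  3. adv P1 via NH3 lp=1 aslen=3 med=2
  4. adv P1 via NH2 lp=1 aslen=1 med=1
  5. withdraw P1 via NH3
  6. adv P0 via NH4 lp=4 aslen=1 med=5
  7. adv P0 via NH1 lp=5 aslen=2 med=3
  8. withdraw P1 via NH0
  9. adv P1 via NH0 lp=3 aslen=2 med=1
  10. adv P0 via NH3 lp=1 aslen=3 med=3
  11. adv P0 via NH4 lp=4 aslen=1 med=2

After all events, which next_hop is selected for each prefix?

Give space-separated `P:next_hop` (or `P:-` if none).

Op 1: best P0=- P1=NH2
Op 2: best P0=- P1=NH2
Op 3: best P0=- P1=NH2
Op 4: best P0=- P1=NH2
Op 5: best P0=- P1=NH2
Op 6: best P0=NH4 P1=NH2
Op 7: best P0=NH1 P1=NH2
Op 8: best P0=NH1 P1=NH2
Op 9: best P0=NH1 P1=NH0
Op 10: best P0=NH1 P1=NH0
Op 11: best P0=NH1 P1=NH0

Answer: P0:NH1 P1:NH0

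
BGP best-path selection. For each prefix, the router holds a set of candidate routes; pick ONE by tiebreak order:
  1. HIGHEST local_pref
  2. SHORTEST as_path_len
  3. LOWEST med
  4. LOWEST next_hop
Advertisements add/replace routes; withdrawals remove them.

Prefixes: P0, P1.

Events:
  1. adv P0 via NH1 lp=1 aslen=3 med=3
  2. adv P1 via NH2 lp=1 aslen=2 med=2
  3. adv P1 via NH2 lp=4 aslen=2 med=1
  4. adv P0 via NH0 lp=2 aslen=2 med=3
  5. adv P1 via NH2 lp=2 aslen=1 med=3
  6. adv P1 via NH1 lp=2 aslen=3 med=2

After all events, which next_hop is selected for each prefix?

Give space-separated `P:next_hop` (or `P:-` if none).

Answer: P0:NH0 P1:NH2

Derivation:
Op 1: best P0=NH1 P1=-
Op 2: best P0=NH1 P1=NH2
Op 3: best P0=NH1 P1=NH2
Op 4: best P0=NH0 P1=NH2
Op 5: best P0=NH0 P1=NH2
Op 6: best P0=NH0 P1=NH2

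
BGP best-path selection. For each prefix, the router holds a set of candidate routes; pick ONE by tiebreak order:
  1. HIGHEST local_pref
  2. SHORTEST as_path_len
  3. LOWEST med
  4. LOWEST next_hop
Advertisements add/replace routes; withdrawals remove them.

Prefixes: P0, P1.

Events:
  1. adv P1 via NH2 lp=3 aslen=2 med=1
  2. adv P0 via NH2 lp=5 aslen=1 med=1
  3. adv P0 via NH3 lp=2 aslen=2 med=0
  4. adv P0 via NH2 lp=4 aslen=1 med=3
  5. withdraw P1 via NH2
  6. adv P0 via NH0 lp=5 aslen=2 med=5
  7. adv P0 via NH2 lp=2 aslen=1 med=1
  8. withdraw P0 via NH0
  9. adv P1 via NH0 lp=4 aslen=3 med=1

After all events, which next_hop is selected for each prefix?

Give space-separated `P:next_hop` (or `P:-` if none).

Answer: P0:NH2 P1:NH0

Derivation:
Op 1: best P0=- P1=NH2
Op 2: best P0=NH2 P1=NH2
Op 3: best P0=NH2 P1=NH2
Op 4: best P0=NH2 P1=NH2
Op 5: best P0=NH2 P1=-
Op 6: best P0=NH0 P1=-
Op 7: best P0=NH0 P1=-
Op 8: best P0=NH2 P1=-
Op 9: best P0=NH2 P1=NH0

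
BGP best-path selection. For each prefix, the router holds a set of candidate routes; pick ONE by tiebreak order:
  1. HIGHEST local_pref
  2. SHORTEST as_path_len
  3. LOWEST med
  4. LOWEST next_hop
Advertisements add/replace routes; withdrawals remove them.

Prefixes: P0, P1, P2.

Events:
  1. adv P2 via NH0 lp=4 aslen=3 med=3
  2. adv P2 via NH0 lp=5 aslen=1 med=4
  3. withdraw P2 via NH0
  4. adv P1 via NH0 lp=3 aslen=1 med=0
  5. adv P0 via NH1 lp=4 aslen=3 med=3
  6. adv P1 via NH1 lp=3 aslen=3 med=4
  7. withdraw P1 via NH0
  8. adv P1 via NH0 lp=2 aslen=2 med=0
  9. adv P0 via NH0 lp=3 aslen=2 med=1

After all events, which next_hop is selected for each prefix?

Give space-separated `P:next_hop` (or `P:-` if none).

Op 1: best P0=- P1=- P2=NH0
Op 2: best P0=- P1=- P2=NH0
Op 3: best P0=- P1=- P2=-
Op 4: best P0=- P1=NH0 P2=-
Op 5: best P0=NH1 P1=NH0 P2=-
Op 6: best P0=NH1 P1=NH0 P2=-
Op 7: best P0=NH1 P1=NH1 P2=-
Op 8: best P0=NH1 P1=NH1 P2=-
Op 9: best P0=NH1 P1=NH1 P2=-

Answer: P0:NH1 P1:NH1 P2:-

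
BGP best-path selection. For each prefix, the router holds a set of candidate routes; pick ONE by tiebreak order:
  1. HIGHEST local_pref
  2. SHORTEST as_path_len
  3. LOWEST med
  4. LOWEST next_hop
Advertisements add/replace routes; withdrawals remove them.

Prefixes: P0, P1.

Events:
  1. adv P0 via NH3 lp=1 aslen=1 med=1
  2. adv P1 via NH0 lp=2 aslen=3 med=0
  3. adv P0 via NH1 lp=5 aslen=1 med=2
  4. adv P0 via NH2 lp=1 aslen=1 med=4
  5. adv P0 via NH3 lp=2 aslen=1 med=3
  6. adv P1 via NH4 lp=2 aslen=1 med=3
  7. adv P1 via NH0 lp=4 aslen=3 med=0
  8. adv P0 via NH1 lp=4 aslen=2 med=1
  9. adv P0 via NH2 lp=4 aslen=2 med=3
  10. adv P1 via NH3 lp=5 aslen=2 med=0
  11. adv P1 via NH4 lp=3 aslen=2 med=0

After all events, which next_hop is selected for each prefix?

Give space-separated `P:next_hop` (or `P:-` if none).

Answer: P0:NH1 P1:NH3

Derivation:
Op 1: best P0=NH3 P1=-
Op 2: best P0=NH3 P1=NH0
Op 3: best P0=NH1 P1=NH0
Op 4: best P0=NH1 P1=NH0
Op 5: best P0=NH1 P1=NH0
Op 6: best P0=NH1 P1=NH4
Op 7: best P0=NH1 P1=NH0
Op 8: best P0=NH1 P1=NH0
Op 9: best P0=NH1 P1=NH0
Op 10: best P0=NH1 P1=NH3
Op 11: best P0=NH1 P1=NH3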